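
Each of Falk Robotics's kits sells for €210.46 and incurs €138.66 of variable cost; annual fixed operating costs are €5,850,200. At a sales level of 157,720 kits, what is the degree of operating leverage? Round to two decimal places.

Contribution at this volume is 157,720 × €71.80 = €11,324,296.00.
EBIT = €11,324,296.00 − €5,850,200 = €5,474,096.00.
So DOL = total CM / EBIT = €11,324,296.00 / €5,474,096.00 = 2.0687.

2.07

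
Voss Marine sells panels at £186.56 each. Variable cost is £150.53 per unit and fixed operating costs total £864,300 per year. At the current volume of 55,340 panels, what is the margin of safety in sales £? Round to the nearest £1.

£5,848,965

Contribution margin per unit = £186.56 − £150.53 = £36.03. Break-even units = £864,300 ÷ £36.03 = 23,988.34; break-even revenue = 23,988.34 × £186.56 = £4,475,265.28.
Actual sales revenue = 55,340 × £186.56 = £10,324,230.40.
Margin of safety = £10,324,230.40 − £4,475,265.28 = £5,848,965.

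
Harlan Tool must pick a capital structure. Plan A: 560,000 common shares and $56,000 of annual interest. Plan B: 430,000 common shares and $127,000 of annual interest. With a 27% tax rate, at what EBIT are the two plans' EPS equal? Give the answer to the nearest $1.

Set EPS_A = EPS_B: (EBIT − $56,000)(1 − 0.27) ÷ 560,000 = (EBIT − $127,000)(1 − 0.27) ÷ 430,000.
The (1 − t) factor cancels: (EBIT − 56,000) × 430,000 = (EBIT − 127,000) × 560,000.
Solving, EBIT = (127,000·560,000 − 56,000·430,000) / (560,000 − 430,000) = 47,040,000,000 / 130,000 = 361,846.15.

$361,846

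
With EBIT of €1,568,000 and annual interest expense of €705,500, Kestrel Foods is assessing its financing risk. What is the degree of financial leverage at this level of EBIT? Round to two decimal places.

1.82

Annual interest charges come to €705,500.00.
DFL = EBIT ÷ (EBIT − I) = €1,568,000 ÷ (€1,568,000 − €705,500.00) = €1,568,000 ÷ €862,500.00 = 1.8180.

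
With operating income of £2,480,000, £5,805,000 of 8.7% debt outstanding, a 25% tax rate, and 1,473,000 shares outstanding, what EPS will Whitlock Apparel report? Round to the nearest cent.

£1.01

Pre-tax income = £2,480,000 − £505,035.00 = £1,974,965.00.
Net income = £1,974,965.00 × (1 − 0.25) = £1,481,223.75.
Per share: £1,481,223.75 / 1,473,000 shares = £1.01.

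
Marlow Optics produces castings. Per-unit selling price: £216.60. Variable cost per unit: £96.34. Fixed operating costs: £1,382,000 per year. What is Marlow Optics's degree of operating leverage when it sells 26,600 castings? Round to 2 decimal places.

1.76

Contribution at this volume is 26,600 × £120.26 = £3,198,916.00.
Operating income = contribution − fixed costs = £3,198,916.00 − £1,382,000 = £1,816,916.00.
So DOL = total CM / EBIT = £3,198,916.00 / £1,816,916.00 = 1.7606.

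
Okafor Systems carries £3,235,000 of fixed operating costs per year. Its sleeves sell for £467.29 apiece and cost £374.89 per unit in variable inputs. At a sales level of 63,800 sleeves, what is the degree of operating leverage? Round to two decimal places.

2.22

Total contribution margin = 63,800 × £92.40 = £5,895,120.00.
Operating income = contribution − fixed costs = £5,895,120.00 − £3,235,000 = £2,660,120.00.
So DOL = total CM / EBIT = £5,895,120.00 / £2,660,120.00 = 2.2161.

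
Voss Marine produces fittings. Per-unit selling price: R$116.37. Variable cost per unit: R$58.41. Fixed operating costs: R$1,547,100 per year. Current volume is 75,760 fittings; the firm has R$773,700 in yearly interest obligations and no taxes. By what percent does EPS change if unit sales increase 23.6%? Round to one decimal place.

+50.1%

At 75,760 units, contribution = 75,760 × R$57.96 = R$4,391,049.60.
EBIT = R$4,391,049.60 − R$1,547,100 = R$2,843,949.60.
Interest = R$773,700.00, so EBIT − I = R$2,070,249.60.
DCL = total CM / (EBIT − I) = R$4,391,049.60 / R$2,070,249.60 = 2.1210.
%ΔEPS = DCL × %ΔSales = 2.1210 × +23.6% = +50.1%.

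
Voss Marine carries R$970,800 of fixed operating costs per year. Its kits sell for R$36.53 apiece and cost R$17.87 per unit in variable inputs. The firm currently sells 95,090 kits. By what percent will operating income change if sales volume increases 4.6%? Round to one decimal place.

+10.2%

At 95,090 units, contribution = 95,090 × R$18.66 = R$1,774,379.40.
Subtracting fixed costs: EBIT = R$1,774,379.40 − R$970,800 = R$803,579.40.
So DOL = total CM / EBIT = R$1,774,379.40 / R$803,579.40 = 2.2081.
Operating income changes by 2.2081 × +4.6% = +10.2%.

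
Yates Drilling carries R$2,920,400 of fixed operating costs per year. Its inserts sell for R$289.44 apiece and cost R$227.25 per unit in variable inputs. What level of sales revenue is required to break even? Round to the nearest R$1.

Contribution margin per unit = R$289.44 − R$227.25 = R$62.19, a CM ratio of R$62.19 ÷ R$289.44 = 0.2149.
Break-even revenue = fixed costs × price ÷ CM = R$2,920,400 × R$289.44 ÷ R$62.19 = R$13,591,905.

R$13,591,905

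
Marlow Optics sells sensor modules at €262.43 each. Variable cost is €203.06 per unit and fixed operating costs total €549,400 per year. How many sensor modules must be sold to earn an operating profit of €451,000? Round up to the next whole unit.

Each unit contributes €262.43 − €203.06 = €59.37.
Required volume = (fixed costs + target profit) ÷ CM = (€549,400 + €451,000) ÷ €59.37 = 16,850.26, so 16,851 sensor modules.

16,851 sensor modules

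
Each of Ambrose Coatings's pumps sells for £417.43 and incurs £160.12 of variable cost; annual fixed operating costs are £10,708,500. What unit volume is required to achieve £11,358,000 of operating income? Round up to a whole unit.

85,759 pumps

Each unit contributes £417.43 − £160.12 = £257.31.
Required volume = (fixed costs + target profit) ÷ CM = (£10,708,500 + £11,358,000) ÷ £257.31 = 85,758.42, so 85,759 pumps.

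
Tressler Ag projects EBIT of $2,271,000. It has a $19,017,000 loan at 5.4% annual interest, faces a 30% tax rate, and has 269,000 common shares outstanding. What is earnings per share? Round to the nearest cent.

$3.24

Pre-tax income = $2,271,000 − $1,026,918.00 = $1,244,082.00.
Net income = $1,244,082.00 × (1 − 0.30) = $870,857.40.
EPS = $870,857.40 ÷ 269,000 = $3.24.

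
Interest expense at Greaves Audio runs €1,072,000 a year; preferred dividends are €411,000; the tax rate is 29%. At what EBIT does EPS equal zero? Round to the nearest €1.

Preferred dividends are paid after tax, so their pre-tax equivalent is €411,000 ÷ (1 − 0.29) = €578,873.24.
EPS = 0 when EBIT covers interest plus the pre-tax preferred burden: €1,072,000 + €578,873.24 = €1,650,873.24.

€1,650,873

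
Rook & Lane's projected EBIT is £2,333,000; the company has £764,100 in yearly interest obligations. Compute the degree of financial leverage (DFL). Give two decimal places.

1.49

Annual interest charges come to £764,100.00.
Degree of financial leverage = EBIT / (EBIT − interest) = £2,333,000 / £1,568,900.00 = 1.4870.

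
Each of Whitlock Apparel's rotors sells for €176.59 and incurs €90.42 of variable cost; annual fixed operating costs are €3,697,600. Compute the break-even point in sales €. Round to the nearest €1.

CM per unit = €176.59 − €90.42 = €86.17; CM ratio = €86.17 / €176.59 = 0.4880.
Break-even revenue = fixed costs × price ÷ CM = €3,697,600 × €176.59 ÷ €86.17 = €7,577,570.

€7,577,570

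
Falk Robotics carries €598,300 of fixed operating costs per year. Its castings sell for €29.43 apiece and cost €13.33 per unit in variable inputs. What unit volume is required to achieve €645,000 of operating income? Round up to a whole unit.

Each unit contributes €29.43 − €13.33 = €16.10.
Need Q such that Q × €16.10 − €598,300 = €645,000, i.e. Q = €1,243,300 / €16.10 = 77,223.60 → 77,224.

77,224 castings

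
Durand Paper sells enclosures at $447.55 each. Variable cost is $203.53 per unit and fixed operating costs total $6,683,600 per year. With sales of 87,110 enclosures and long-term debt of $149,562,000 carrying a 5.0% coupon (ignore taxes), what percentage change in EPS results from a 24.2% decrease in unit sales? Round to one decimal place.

-72.5%

Contribution at this volume is 87,110 × $244.02 = $21,256,582.20.
Subtracting fixed costs: EBIT = $21,256,582.20 − $6,683,600 = $14,572,982.20.
Interest = $7,478,100.00, so EBIT − I = $7,094,882.20.
DCL = total CM / (EBIT − I) = $21,256,582.20 / $7,094,882.20 = 2.9960.
EPS therefore changes by 2.9960 × (-24.2%) = -72.5%.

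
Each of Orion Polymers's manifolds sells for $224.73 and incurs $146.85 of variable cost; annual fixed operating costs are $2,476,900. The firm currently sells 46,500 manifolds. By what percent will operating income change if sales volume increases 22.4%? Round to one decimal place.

At 46,500 units, contribution = 46,500 × $77.88 = $3,621,420.00.
EBIT = $3,621,420.00 − $2,476,900 = $1,144,520.00.
So DOL = total CM / EBIT = $3,621,420.00 / $1,144,520.00 = 3.1641.
%ΔEBIT = DOL × %ΔSales = 3.1641 × +22.4% = +70.9%.

+70.9%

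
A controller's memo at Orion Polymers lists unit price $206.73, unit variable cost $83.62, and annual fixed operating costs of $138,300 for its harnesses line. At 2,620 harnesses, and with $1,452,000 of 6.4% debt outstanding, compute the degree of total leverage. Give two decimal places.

Contribution at this volume is 2,620 × $123.11 = $322,548.20.
Operating income = contribution − fixed costs = $322,548.20 − $138,300 = $184,248.20. Interest = $92,928.00, so EBIT − I = $91,320.20.
DCL = contribution ÷ (EBIT − I) = $322,548.20 ÷ $91,320.20 = 3.5321.

3.53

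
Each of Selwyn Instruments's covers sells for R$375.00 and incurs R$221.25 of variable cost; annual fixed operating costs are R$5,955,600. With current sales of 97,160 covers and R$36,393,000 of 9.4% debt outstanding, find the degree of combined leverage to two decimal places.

At 97,160 units, contribution = 97,160 × R$153.75 = R$14,938,350.00.
Subtracting fixed costs: EBIT = R$14,938,350.00 − R$5,955,600 = R$8,982,750.00. Interest = R$3,420,942.00, so EBIT − I = R$5,561,808.00.
DCL = contribution ÷ (EBIT − I) = R$14,938,350.00 ÷ R$5,561,808.00 = 2.6859.

2.69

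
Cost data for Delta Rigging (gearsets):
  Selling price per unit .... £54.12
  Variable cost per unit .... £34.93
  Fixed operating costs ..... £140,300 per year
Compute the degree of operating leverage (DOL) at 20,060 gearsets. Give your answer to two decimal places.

Contribution at this volume is 20,060 × £19.19 = £384,951.40.
Subtracting fixed costs: EBIT = £384,951.40 − £140,300 = £244,651.40.
So DOL = total CM / EBIT = £384,951.40 / £244,651.40 = 1.5735.

1.57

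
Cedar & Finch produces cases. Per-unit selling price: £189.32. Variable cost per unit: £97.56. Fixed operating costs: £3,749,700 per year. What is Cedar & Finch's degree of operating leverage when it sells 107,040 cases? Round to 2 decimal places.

1.62

Total contribution margin = 107,040 × £91.76 = £9,821,990.40.
Operating income = contribution − fixed costs = £9,821,990.40 − £3,749,700 = £6,072,290.40.
So DOL = total CM / EBIT = £9,821,990.40 / £6,072,290.40 = 1.6175.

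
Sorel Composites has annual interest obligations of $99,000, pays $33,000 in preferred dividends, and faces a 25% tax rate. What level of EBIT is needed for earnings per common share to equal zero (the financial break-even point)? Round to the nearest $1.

$143,000

Grossing the preferred dividend up to pre-tax terms: $33,000 / (1 − 0.25) = $44,000.00.
Financial break-even EBIT = interest + D_p ÷ (1 − t) = $99,000 + $44,000.00 = $143,000.00.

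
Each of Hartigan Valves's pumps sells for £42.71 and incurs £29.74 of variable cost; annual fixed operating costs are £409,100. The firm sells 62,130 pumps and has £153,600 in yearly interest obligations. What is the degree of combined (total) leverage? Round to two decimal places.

At 62,130 units, contribution = 62,130 × £12.97 = £805,826.10.
EBIT = £805,826.10 − £409,100 = £396,726.10. Interest = £153,600.00.
DOL = £805,826.10 ÷ £396,726.10 = 2.0312; DFL = £396,726.10 ÷ £243,126.10 = 1.6318.
Combined leverage = 2.0312 × 1.6318 = 3.3145.

3.31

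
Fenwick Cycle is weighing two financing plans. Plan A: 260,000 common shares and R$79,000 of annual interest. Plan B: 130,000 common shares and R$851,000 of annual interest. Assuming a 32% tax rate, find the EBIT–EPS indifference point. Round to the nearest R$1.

At indifference, (EBIT − 79,000)(1 − t)/260,000 = (EBIT − 851,000)(1 − t)/130,000.
The (1 − t) factor cancels: (EBIT − 79,000) × 130,000 = (EBIT − 851,000) × 260,000.
EBIT × (260,000 − 130,000) = 851,000 × 260,000 − 79,000 × 130,000 = 210,990,000,000, so EBIT = 210,990,000,000 ÷ 130,000 = 1,623,000.00.

R$1,623,000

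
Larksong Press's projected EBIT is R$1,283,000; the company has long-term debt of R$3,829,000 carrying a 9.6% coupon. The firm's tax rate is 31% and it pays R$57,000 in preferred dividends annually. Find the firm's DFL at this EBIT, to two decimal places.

Annual interest charges come to R$367,584.00.
Pre-tax preferred-dividend burden = R$57,000 ÷ (1 − 0.31) = R$82,608.70.
DFL = EBIT ÷ [EBIT − I − D_p/(1−t)] = R$1,283,000 ÷ [R$1,283,000 − R$367,584.00 − R$82,608.70] = R$1,283,000 ÷ R$832,807.30 = 1.5406.

1.54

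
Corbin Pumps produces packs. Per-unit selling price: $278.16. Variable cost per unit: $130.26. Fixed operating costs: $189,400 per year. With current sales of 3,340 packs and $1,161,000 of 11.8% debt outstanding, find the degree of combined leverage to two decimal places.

2.95

Total contribution margin = 3,340 × $147.90 = $493,986.00.
Subtracting fixed costs: EBIT = $493,986.00 − $189,400 = $304,586.00. Interest = $136,998.00, so EBIT − I = $167,588.00.
DCL = contribution ÷ (EBIT − I) = $493,986.00 ÷ $167,588.00 = 2.9476.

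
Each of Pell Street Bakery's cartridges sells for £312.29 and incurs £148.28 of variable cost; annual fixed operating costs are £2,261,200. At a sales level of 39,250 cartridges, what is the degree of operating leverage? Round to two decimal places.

1.54

Contribution at this volume is 39,250 × £164.01 = £6,437,392.50.
Subtracting fixed costs: EBIT = £6,437,392.50 − £2,261,200 = £4,176,192.50.
DOL = contribution ÷ EBIT = £6,437,392.50 ÷ £4,176,192.50 = 1.5415.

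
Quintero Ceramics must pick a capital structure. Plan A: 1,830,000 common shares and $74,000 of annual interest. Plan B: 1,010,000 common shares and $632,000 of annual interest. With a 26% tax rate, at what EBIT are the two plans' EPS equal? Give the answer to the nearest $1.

$1,319,293

Set EPS_A = EPS_B: (EBIT − $74,000)(1 − 0.26) ÷ 1,830,000 = (EBIT − $632,000)(1 − 0.26) ÷ 1,010,000.
The (1 − t) factor cancels: (EBIT − 74,000) × 1,010,000 = (EBIT − 632,000) × 1,830,000.
EBIT × (1,830,000 − 1,010,000) = 632,000 × 1,830,000 − 74,000 × 1,010,000 = 1,081,820,000,000, so EBIT = 1,081,820,000,000 ÷ 820,000 = 1,319,292.68.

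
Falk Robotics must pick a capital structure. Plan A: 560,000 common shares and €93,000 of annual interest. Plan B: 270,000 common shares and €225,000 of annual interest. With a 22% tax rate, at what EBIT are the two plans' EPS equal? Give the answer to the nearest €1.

€347,897

At indifference, (EBIT − 93,000)(1 − t)/560,000 = (EBIT − 225,000)(1 − t)/270,000.
The (1 − t) factor cancels: (EBIT − 93,000) × 270,000 = (EBIT − 225,000) × 560,000.
EBIT × (560,000 − 270,000) = 225,000 × 560,000 − 93,000 × 270,000 = 100,890,000,000, so EBIT = 100,890,000,000 ÷ 290,000 = 347,896.55.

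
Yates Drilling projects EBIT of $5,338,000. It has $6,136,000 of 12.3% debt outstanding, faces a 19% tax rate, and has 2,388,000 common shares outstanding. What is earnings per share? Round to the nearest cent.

Pre-tax income = $5,338,000 − $754,728.00 = $4,583,272.00.
After tax at 19%: net income = $4,583,272.00 × 0.81 = $3,712,450.32.
Per share: $3,712,450.32 / 2,388,000 shares = $1.55.

$1.55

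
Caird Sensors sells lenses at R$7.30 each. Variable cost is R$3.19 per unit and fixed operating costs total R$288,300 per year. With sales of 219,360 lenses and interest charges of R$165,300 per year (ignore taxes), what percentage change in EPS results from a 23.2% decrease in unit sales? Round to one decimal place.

-46.7%

Contribution at this volume is 219,360 × R$4.11 = R$901,569.60.
Subtracting fixed costs: EBIT = R$901,569.60 − R$288,300 = R$613,269.60.
After interest of R$165,300.00, pre-tax earnings = R$447,969.60.
DCL = total CM / (EBIT − I) = R$901,569.60 / R$447,969.60 = 2.0126.
%ΔEPS = DCL × %ΔSales = 2.0126 × -23.2% = -46.7%.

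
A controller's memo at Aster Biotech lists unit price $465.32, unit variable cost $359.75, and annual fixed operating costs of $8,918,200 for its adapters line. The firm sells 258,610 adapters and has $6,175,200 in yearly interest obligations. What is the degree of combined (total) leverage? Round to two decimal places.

2.24

Contribution at this volume is 258,610 × $105.57 = $27,301,457.70.
EBIT = $27,301,457.70 − $8,918,200 = $18,383,257.70. Interest = $6,175,200.00, so EBIT − I = $12,208,057.70.
Degree of total leverage = total CM / (EBIT − interest) = $27,301,457.70 / $12,208,057.70 = 2.2363.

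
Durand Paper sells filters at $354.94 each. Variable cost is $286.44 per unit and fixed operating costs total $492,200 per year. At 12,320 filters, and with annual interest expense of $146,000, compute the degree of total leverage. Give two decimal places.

4.10

At 12,320 units, contribution = 12,320 × $68.50 = $843,920.00.
Operating income = contribution − fixed costs = $843,920.00 − $492,200 = $351,720.00. Interest = $146,000.00, so EBIT − I = $205,720.00.
DCL = contribution ÷ (EBIT − I) = $843,920.00 ÷ $205,720.00 = 4.1023.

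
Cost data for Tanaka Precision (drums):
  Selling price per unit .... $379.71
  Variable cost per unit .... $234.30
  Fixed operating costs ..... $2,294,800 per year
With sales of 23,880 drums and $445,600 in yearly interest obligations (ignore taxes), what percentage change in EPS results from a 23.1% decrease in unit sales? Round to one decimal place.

-109.6%

Contribution at this volume is 23,880 × $145.41 = $3,472,390.80.
EBIT = $3,472,390.80 − $2,294,800 = $1,177,590.80.
After interest of $445,600.00, pre-tax earnings = $731,990.80.
DCL = total CM / (EBIT − I) = $3,472,390.80 / $731,990.80 = 4.7438.
%ΔEPS = DCL × %ΔSales = 4.7438 × -23.1% = -109.6%.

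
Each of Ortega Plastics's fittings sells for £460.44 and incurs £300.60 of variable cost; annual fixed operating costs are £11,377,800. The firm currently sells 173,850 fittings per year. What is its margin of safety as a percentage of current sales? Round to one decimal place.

Unit CM = price − variable cost = £460.44 − £300.60 = £159.84. Break-even units = £11,377,800 ÷ £159.84 = 71,182.43; break-even revenue = 71,182.43 × £460.44 = £32,775,239.19.
Actual sales revenue = 173,850 × £460.44 = £80,047,494.00.
Margin of safety = (£80,047,494.00 − £32,775,239.19) ÷ £80,047,494.00 = 59.1%.

59.1%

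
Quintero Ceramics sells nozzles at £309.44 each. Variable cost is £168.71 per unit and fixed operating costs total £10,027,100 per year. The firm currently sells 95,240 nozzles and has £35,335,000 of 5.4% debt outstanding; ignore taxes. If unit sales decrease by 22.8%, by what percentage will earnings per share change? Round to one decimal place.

At 95,240 units, contribution = 95,240 × £140.73 = £13,403,125.20.
Operating income = contribution − fixed costs = £13,403,125.20 − £10,027,100 = £3,376,025.20.
Interest = £1,908,090.00, so EBIT − I = £1,467,935.20.
DCL = total CM / (EBIT − I) = £13,403,125.20 / £1,467,935.20 = 9.1306.
%ΔEPS = DCL × %ΔSales = 9.1306 × -22.8% = -208.2%.

-208.2%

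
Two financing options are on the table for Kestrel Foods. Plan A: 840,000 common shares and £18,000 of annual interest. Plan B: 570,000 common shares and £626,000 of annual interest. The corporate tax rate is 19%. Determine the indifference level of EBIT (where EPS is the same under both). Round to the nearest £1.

At indifference, (EBIT − 18,000)(1 − t)/840,000 = (EBIT − 626,000)(1 − t)/570,000.
Cancelling (1 − t) and cross-multiplying: 570,000·(EBIT − 18,000) = 840,000·(EBIT − 626,000).
Solving, EBIT = (626,000·840,000 − 18,000·570,000) / (840,000 − 570,000) = 515,580,000,000 / 270,000 = 1,909,555.56.

£1,909,556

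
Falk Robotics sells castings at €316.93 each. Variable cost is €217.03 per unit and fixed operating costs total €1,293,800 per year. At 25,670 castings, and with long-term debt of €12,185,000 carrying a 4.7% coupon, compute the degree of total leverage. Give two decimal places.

Contribution at this volume is 25,670 × €99.90 = €2,564,433.00.
Operating income = contribution − fixed costs = €2,564,433.00 − €1,293,800 = €1,270,633.00. Interest = €572,695.00, so EBIT − I = €697,938.00.
Degree of total leverage = total CM / (EBIT − interest) = €2,564,433.00 / €697,938.00 = 3.6743.

3.67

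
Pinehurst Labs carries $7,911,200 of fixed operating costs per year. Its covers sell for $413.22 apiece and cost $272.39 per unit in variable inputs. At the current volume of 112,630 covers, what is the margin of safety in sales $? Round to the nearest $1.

$23,328,116

Unit CM = price − variable cost = $413.22 − $272.39 = $140.83. Break-even units = $7,911,200 ÷ $140.83 = 56,175.53; break-even revenue = 56,175.53 × $413.22 = $23,212,852.83.
Actual sales revenue = 112,630 × $413.22 = $46,540,968.60.
Margin of safety = $46,540,968.60 − $23,212,852.83 = $23,328,116.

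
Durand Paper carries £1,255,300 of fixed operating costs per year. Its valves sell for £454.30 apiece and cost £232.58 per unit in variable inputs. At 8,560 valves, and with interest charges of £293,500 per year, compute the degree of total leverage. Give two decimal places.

Total contribution margin = 8,560 × £221.72 = £1,897,923.20.
Subtracting fixed costs: EBIT = £1,897,923.20 − £1,255,300 = £642,623.20. Interest = £293,500.00.
DOL = £1,897,923.20 ÷ £642,623.20 = 2.9534; DFL = £642,623.20 ÷ £349,123.20 = 1.8407.
Combined leverage = 2.9534 × 1.8407 = 5.4363.

5.44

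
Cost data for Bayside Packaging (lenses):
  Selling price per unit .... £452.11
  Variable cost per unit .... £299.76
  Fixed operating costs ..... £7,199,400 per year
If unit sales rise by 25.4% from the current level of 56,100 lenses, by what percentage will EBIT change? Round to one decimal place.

+161.1%

Contribution at this volume is 56,100 × £152.35 = £8,546,835.00.
Operating income = contribution − fixed costs = £8,546,835.00 − £7,199,400 = £1,347,435.00.
So DOL = total CM / EBIT = £8,546,835.00 / £1,347,435.00 = 6.3430.
Operating income changes by 6.3430 × +25.4% = +161.1%.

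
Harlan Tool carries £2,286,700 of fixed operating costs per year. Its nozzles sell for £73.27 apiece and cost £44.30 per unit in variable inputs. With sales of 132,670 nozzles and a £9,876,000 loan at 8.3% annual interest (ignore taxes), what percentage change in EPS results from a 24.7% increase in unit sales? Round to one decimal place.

Total contribution margin = 132,670 × £28.97 = £3,843,449.90.
Operating income = contribution − fixed costs = £3,843,449.90 − £2,286,700 = £1,556,749.90.
After interest of £819,708.00, pre-tax earnings = £737,041.90.
Degree of combined leverage = contribution ÷ (EBIT − I) = £3,843,449.90 ÷ £737,041.90 = 5.2147.
%ΔEPS = DCL × %ΔSales = 5.2147 × +24.7% = +128.8%.

+128.8%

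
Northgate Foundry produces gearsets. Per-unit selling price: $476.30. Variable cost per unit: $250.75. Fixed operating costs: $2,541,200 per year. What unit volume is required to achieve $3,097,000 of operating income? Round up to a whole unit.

24,998 gearsets

Contribution margin per unit = $476.30 − $250.75 = $225.55.
Need Q such that Q × $225.55 − $2,541,200 = $3,097,000, i.e. Q = $5,638,200 / $225.55 = 24,997.56 → 24,998.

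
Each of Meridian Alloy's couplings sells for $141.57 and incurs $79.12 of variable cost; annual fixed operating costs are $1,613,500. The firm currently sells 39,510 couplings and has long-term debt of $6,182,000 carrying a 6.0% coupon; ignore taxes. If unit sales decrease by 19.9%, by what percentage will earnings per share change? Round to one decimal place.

At 39,510 units, contribution = 39,510 × $62.45 = $2,467,399.50.
Subtracting fixed costs: EBIT = $2,467,399.50 − $1,613,500 = $853,899.50.
After interest of $370,920.00, pre-tax earnings = $482,979.50.
Degree of combined leverage = contribution ÷ (EBIT − I) = $2,467,399.50 ÷ $482,979.50 = 5.1087.
%ΔEPS = DCL × %ΔSales = 5.1087 × -19.9% = -101.7%.

-101.7%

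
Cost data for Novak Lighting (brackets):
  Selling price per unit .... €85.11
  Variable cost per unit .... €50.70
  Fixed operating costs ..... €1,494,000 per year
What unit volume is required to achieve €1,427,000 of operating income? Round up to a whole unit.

84,889 brackets

Unit CM = price − variable cost = €85.11 − €50.70 = €34.41.
Required volume = (fixed costs + target profit) ÷ CM = (€1,494,000 + €1,427,000) ÷ €34.41 = 84,888.11, so 84,889 brackets.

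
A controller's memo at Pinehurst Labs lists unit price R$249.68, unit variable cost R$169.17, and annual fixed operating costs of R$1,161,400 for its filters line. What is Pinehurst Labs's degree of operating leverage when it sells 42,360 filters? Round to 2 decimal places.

Total contribution margin = 42,360 × R$80.51 = R$3,410,403.60.
Operating income = contribution − fixed costs = R$3,410,403.60 − R$1,161,400 = R$2,249,003.60.
Degree of operating leverage = R$3,410,403.60 / R$2,249,003.60 = 1.5164.

1.52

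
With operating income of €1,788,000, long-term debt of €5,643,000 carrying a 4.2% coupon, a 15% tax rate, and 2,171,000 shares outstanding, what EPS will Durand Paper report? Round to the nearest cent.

Pre-tax income = €1,788,000 − €237,006.00 = €1,550,994.00.
After tax at 15%: net income = €1,550,994.00 × 0.85 = €1,318,344.90.
Per share: €1,318,344.90 / 2,171,000 shares = €0.61.

€0.61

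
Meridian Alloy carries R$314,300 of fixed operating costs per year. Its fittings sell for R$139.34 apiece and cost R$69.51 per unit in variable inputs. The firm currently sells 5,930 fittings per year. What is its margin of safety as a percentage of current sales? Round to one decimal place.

24.1%

Unit CM = price − variable cost = R$139.34 − R$69.51 = R$69.83. Break-even units = R$314,300 ÷ R$69.83 = 4,500.93; break-even revenue = 4,500.93 × R$139.34 = R$627,159.70.
Current sales = 5,930 × R$139.34 = R$826,286.20.
Margin of safety = (R$826,286.20 − R$627,159.70) ÷ R$826,286.20 = 24.1%.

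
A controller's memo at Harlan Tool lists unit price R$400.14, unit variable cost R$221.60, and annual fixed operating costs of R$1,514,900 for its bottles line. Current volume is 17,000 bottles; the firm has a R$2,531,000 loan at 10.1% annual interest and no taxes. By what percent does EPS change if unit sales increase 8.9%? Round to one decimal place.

+21.4%

Total contribution margin = 17,000 × R$178.54 = R$3,035,180.00.
Operating income = contribution − fixed costs = R$3,035,180.00 − R$1,514,900 = R$1,520,280.00.
After interest of R$255,631.00, pre-tax earnings = R$1,264,649.00.
DCL = total CM / (EBIT − I) = R$3,035,180.00 / R$1,264,649.00 = 2.4000.
EPS therefore changes by 2.4000 × (+8.9%) = +21.4%.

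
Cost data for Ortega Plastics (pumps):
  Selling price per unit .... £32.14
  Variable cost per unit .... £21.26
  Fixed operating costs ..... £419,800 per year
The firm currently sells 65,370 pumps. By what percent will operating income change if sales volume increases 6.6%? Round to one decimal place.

Contribution at this volume is 65,370 × £10.88 = £711,225.60.
Operating income = contribution − fixed costs = £711,225.60 − £419,800 = £291,425.60.
Degree of operating leverage = £711,225.60 / £291,425.60 = 2.4405.
So EBIT moves 2.4405 × (+6.6%) = +16.1%.

+16.1%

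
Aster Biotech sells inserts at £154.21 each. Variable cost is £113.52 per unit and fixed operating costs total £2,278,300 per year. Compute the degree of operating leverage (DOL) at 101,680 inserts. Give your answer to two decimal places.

2.23

At 101,680 units, contribution = 101,680 × £40.69 = £4,137,359.20.
Subtracting fixed costs: EBIT = £4,137,359.20 − £2,278,300 = £1,859,059.20.
DOL = contribution ÷ EBIT = £4,137,359.20 ÷ £1,859,059.20 = 2.2255.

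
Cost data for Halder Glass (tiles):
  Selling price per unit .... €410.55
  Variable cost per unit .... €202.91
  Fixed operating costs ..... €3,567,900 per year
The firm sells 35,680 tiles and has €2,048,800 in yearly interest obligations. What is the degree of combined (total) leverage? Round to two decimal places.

Total contribution margin = 35,680 × €207.64 = €7,408,595.20.
Operating income = contribution − fixed costs = €7,408,595.20 − €3,567,900 = €3,840,695.20. Interest = €2,048,800.00.
DOL = €7,408,595.20 ÷ €3,840,695.20 = 1.9290; DFL = €3,840,695.20 ÷ €1,791,895.20 = 2.1434.
DCL = DOL × DFL = 1.9290 × 2.1434 = 4.1346.

4.13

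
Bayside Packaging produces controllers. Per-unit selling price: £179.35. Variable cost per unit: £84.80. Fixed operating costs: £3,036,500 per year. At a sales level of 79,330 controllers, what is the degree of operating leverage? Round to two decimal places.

1.68

Total contribution margin = 79,330 × £94.55 = £7,500,651.50.
EBIT = £7,500,651.50 − £3,036,500 = £4,464,151.50.
So DOL = total CM / EBIT = £7,500,651.50 / £4,464,151.50 = 1.6802.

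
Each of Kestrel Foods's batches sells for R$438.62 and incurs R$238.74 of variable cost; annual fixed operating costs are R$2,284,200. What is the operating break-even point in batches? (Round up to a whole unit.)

11,428 batches

Unit CM = price − variable cost = R$438.62 − R$238.74 = R$199.88.
Break-even volume = fixed costs ÷ CM per unit = R$2,284,200 ÷ R$199.88 = 11,427.86, so 11,428 batches.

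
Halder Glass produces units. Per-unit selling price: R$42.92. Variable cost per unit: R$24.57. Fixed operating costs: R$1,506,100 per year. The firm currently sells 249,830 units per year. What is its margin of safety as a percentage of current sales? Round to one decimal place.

Contribution margin per unit = R$42.92 − R$24.57 = R$18.35. Break-even units = R$1,506,100 ÷ R$18.35 = 82,076.29; break-even revenue = 82,076.29 × R$42.92 = R$3,522,714.55.
Actual sales revenue = 249,830 × R$42.92 = R$10,722,703.60.
Margin of safety = (R$10,722,703.60 − R$3,522,714.55) ÷ R$10,722,703.60 = 67.1%.

67.1%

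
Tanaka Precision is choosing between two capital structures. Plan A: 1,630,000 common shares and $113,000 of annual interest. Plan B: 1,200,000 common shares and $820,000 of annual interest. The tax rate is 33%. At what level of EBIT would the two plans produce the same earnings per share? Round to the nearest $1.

Set EPS_A = EPS_B: (EBIT − $113,000)(1 − 0.33) ÷ 1,630,000 = (EBIT − $820,000)(1 − 0.33) ÷ 1,200,000.
Cancelling (1 − t) and cross-multiplying: 1,200,000·(EBIT − 113,000) = 1,630,000·(EBIT − 820,000).
Solving, EBIT = (820,000·1,630,000 − 113,000·1,200,000) / (1,630,000 − 1,200,000) = 1,201,000,000,000 / 430,000 = 2,793,023.26.

$2,793,023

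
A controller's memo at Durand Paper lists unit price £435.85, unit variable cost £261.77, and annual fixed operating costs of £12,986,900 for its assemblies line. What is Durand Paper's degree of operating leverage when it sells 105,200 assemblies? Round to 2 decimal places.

3.44

Contribution at this volume is 105,200 × £174.08 = £18,313,216.00.
Subtracting fixed costs: EBIT = £18,313,216.00 − £12,986,900 = £5,326,316.00.
DOL = contribution ÷ EBIT = £18,313,216.00 ÷ £5,326,316.00 = 3.4383.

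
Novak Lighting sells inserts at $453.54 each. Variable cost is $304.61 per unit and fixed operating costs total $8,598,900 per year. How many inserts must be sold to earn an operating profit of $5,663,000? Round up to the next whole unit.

95,763 inserts

Each unit contributes $453.54 − $304.61 = $148.93.
Need Q such that Q × $148.93 − $8,598,900 = $5,663,000, i.e. Q = $14,261,900 / $148.93 = 95,762.44 → 95,763.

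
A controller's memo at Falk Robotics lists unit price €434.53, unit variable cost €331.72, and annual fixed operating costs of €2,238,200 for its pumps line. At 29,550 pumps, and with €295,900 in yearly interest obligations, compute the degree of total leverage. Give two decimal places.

Total contribution margin = 29,550 × €102.81 = €3,038,035.50.
Operating income = contribution − fixed costs = €3,038,035.50 − €2,238,200 = €799,835.50. Interest = €295,900.00, so EBIT − I = €503,935.50.
DCL = contribution ÷ (EBIT − I) = €3,038,035.50 ÷ €503,935.50 = 6.0286.

6.03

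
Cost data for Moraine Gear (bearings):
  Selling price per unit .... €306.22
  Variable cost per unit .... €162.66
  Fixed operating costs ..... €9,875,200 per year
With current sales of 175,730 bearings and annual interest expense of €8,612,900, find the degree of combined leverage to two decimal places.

Contribution at this volume is 175,730 × €143.56 = €25,227,798.80.
EBIT = €25,227,798.80 − €9,875,200 = €15,352,598.80. Interest = €8,612,900.00.
DOL = €25,227,798.80 ÷ €15,352,598.80 = 1.6432; DFL = €15,352,598.80 ÷ €6,739,698.80 = 2.2779.
DCL = DOL × DFL = 1.6432 × 2.2779 = 3.7430.

3.74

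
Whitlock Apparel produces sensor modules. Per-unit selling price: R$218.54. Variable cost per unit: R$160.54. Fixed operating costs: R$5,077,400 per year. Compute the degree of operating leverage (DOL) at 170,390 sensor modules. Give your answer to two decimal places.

2.06

Contribution at this volume is 170,390 × R$58.00 = R$9,882,620.00.
EBIT = R$9,882,620.00 − R$5,077,400 = R$4,805,220.00.
Degree of operating leverage = R$9,882,620.00 / R$4,805,220.00 = 2.0566.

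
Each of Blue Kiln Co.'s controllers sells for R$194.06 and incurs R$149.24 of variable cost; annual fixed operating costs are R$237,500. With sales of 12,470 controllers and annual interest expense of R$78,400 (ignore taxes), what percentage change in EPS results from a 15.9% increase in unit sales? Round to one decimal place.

At 12,470 units, contribution = 12,470 × R$44.82 = R$558,905.40.
EBIT = R$558,905.40 − R$237,500 = R$321,405.40.
After interest of R$78,400.00, pre-tax earnings = R$243,005.40.
DCL = total CM / (EBIT − I) = R$558,905.40 / R$243,005.40 = 2.3000.
EPS therefore changes by 2.3000 × (+15.9%) = +36.6%.

+36.6%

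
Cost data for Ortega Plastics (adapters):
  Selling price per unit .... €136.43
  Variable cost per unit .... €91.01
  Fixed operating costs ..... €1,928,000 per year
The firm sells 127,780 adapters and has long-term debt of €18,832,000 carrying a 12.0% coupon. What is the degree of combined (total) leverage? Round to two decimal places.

3.59

Total contribution margin = 127,780 × €45.42 = €5,803,767.60.
EBIT = €5,803,767.60 − €1,928,000 = €3,875,767.60. Interest = €2,259,840.00, so EBIT − I = €1,615,927.60.
DCL = contribution ÷ (EBIT − I) = €5,803,767.60 ÷ €1,615,927.60 = 3.5916.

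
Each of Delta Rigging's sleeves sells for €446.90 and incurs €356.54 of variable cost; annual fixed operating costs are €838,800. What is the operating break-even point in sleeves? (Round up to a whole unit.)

Contribution margin per unit = €446.90 − €356.54 = €90.36.
Break-even volume = fixed costs ÷ CM per unit = €838,800 ÷ €90.36 = 9,282.87, so 9,283 sleeves.

9,283 sleeves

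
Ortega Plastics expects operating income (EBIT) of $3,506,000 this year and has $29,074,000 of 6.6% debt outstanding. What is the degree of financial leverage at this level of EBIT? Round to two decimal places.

2.21

Interest = $1,918,884.00.
Degree of financial leverage = EBIT / (EBIT − interest) = $3,506,000 / $1,587,116.00 = 2.2090.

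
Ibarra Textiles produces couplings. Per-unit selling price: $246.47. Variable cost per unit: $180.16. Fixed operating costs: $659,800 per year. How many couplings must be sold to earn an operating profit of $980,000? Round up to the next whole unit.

24,730 couplings

Each unit contributes $246.47 − $180.16 = $66.31.
Need Q such that Q × $66.31 − $659,800 = $980,000, i.e. Q = $1,639,800 / $66.31 = 24,729.30 → 24,730.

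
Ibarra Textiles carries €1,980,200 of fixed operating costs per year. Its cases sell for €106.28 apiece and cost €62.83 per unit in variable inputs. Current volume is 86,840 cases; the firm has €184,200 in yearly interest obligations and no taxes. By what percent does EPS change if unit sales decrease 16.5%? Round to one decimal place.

Total contribution margin = 86,840 × €43.45 = €3,773,198.00.
EBIT = €3,773,198.00 − €1,980,200 = €1,792,998.00.
After interest of €184,200.00, pre-tax earnings = €1,608,798.00.
DCL = total CM / (EBIT − I) = €3,773,198.00 / €1,608,798.00 = 2.3454.
%ΔEPS = DCL × %ΔSales = 2.3454 × -16.5% = -38.7%.

-38.7%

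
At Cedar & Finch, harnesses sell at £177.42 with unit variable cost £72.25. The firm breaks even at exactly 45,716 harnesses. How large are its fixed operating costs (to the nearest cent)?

Unit CM = price − variable cost = £177.42 − £72.25 = £105.17.
Fixed costs = break-even units × CM = 45,716 × £105.17 = £4,807,951.72.

£4,807,951.72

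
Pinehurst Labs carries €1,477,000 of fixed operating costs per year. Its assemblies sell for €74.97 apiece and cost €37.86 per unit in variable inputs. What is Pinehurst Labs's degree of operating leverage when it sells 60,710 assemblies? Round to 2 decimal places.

2.90

Contribution at this volume is 60,710 × €37.11 = €2,252,948.10.
Operating income = contribution − fixed costs = €2,252,948.10 − €1,477,000 = €775,948.10.
So DOL = total CM / EBIT = €2,252,948.10 / €775,948.10 = 2.9035.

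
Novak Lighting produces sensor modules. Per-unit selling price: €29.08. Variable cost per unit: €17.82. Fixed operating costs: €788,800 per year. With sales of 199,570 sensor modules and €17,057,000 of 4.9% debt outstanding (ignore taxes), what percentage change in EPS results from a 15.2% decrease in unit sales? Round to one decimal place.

-54.9%

Contribution at this volume is 199,570 × €11.26 = €2,247,158.20.
Subtracting fixed costs: EBIT = €2,247,158.20 − €788,800 = €1,458,358.20.
After interest of €835,793.00, pre-tax earnings = €622,565.20.
Degree of combined leverage = contribution ÷ (EBIT − I) = €2,247,158.20 ÷ €622,565.20 = 3.6095.
%ΔEPS = DCL × %ΔSales = 3.6095 × -15.2% = -54.9%.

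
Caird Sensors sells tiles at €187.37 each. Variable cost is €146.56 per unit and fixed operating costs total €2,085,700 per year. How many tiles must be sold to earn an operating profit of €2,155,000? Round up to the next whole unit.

Unit CM = price − variable cost = €187.37 − €146.56 = €40.81.
Required volume = (fixed costs + target profit) ÷ CM = (€2,085,700 + €2,155,000) ÷ €40.81 = 103,913.26, so 103,914 tiles.

103,914 tiles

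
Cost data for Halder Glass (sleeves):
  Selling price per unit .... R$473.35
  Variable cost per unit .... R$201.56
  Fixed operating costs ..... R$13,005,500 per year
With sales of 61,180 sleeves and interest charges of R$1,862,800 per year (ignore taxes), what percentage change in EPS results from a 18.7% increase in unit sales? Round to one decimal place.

+176.7%

At 61,180 units, contribution = 61,180 × R$271.79 = R$16,628,112.20.
Subtracting fixed costs: EBIT = R$16,628,112.20 − R$13,005,500 = R$3,622,612.20.
Interest = R$1,862,800.00, so EBIT − I = R$1,759,812.20.
Degree of combined leverage = contribution ÷ (EBIT − I) = R$16,628,112.20 ÷ R$1,759,812.20 = 9.4488.
%ΔEPS = DCL × %ΔSales = 9.4488 × +18.7% = +176.7%.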